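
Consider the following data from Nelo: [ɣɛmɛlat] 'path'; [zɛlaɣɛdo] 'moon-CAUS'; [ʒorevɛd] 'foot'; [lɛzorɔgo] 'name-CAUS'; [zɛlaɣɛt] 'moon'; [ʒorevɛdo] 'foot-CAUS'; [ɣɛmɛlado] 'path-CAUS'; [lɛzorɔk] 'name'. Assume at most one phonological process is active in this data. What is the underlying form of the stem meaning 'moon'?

In [zɛlaɣɛt] and [zɛlaɣɛdo] the final segment of 'moon' alternates: [t] ~ [d].
Compare 'foot', with invariant [d] in [ʒorevɛd] and [ʒorevɛdo]: an analysis with underlying /d/ and a rule producing [t] in isolation would wrongly predict alternation here too.
The alternation reflects intervocalic voicing: voiceless stops become voiced between vowels. /t/ is underlying.

/zɛlaɣɛt/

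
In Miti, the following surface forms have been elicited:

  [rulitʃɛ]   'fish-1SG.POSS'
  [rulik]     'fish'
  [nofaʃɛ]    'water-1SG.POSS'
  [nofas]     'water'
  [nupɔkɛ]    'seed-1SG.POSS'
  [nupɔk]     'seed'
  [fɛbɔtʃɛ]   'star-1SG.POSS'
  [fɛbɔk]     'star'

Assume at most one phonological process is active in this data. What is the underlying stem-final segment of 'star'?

The root 'star' surfaces as [fɛbɔtʃɛ] and [fɛbɔk], with a stem-final [tʃ] ~ [k] alternation.
But 'seed' keeps [k] in both environments ([nupɔkɛ], [nupɔk]), so there is no rule changing /k/ to [tʃ] before the 1SG.POSS suffix.
So /tʃ/ is underlying, and a rule of depalatalization — palato-alveolar /tʃ/ and /ʃ/ become [k] and [s] when no front vowel follows — gives [k].

/tʃ/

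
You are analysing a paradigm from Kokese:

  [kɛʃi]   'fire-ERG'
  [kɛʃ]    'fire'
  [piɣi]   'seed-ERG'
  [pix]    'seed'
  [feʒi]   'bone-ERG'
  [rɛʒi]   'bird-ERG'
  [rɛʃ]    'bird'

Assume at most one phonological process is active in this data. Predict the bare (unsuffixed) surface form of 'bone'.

[feʃ]

The stem for 'bird' ends in [ʒ] in [rɛʒi] but [ʃ] in [rɛʃ].
If /ʃ/ were underlying and a rule turned it into [ʒ] before the ERG suffix, 'fire' would also alternate; but it has [ʃ] in both [kɛʃi] and [kɛʃ].
The alternation reflects word-final obstruent devoicing: voiced obstruents become voiceless word-finally. /ʒ/ is underlying.
The one attested form of 'bone', [feʒi], shows underlying /feʒ/. Applying the same rule word-finally gives [feʃ].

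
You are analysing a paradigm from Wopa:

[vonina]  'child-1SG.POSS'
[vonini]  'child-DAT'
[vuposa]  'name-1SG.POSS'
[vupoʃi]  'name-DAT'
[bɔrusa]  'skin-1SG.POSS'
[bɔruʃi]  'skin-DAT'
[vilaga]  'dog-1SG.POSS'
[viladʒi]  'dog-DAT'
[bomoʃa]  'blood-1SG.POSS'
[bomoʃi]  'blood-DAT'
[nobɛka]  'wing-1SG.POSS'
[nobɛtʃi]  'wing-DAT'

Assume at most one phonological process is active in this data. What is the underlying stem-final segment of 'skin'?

/s/

The stem for 'skin' ends in [s] in [bɔrusa] but [ʃ] in [bɔruʃi].
The stem 'blood' ([bomoʃa], [bomoʃi]) shows [ʃ] unchanged in both environments, so [ʃ] cannot be basic with [s] derived before the 1SG.POSS suffix.
Therefore /s/ is basic and [ʃ] is derived by palatalization before a front vowel (/k/, /g/ and /s/ become palato-alveolar [tʃ], [dʒ] and [ʃ] before a front vowel).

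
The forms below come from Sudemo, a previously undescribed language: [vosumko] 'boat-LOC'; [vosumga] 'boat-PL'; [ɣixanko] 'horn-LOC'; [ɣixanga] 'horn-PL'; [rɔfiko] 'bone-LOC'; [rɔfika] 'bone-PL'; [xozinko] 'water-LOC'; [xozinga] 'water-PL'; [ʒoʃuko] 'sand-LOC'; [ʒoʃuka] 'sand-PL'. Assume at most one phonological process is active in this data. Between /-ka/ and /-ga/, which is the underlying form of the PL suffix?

/-ga/

The PL suffix surfaces as [-ga] and [-ka], depending on the final segment of the stem.
By contrast the LOC suffix keeps its initial [k] throughout — that segment must be underlying.
The PL suffix is therefore /-ga/ underlyingly, with post-vocalic devoicing: voiced stops become voiceless after a vowel.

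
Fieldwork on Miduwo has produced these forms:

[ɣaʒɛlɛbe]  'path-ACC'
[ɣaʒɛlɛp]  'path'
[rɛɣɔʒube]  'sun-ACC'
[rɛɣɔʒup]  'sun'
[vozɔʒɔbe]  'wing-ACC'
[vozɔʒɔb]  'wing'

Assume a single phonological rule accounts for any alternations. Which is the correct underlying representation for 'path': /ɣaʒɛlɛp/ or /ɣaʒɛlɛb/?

In [ɣaʒɛlɛbe] and [ɣaʒɛlɛp] the final segment of 'path' alternates: [b] ~ [p].
Compare 'wing', with invariant [b] in [vozɔʒɔbe] and [vozɔʒɔb]: an analysis with underlying /b/ and a rule producing [p] in isolation would wrongly predict alternation here too.
The underlying segment must be /p/; voiceless stops become voiced between vowels, yielding [b] there.

/ɣaʒɛlɛp/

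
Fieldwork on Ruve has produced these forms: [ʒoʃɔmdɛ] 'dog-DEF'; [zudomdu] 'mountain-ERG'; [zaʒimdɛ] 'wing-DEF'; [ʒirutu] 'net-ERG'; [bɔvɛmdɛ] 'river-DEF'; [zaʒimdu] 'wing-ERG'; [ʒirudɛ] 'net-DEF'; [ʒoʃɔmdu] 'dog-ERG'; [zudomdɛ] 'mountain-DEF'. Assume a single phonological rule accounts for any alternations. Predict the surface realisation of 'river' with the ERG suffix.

The ERG morpheme has two allomorphs, [-du] and [-tu].
The DEF suffix, which begins with [d], is invariant after every stem; so [d] is not altered by any rule here.
The ERG suffix is therefore /-tu/ underlyingly, with post-nasal voicing: voiceless stops become voiced after a nasal.
After 'river', which ends in a nasal, the suffix surfaces as [-du], giving [bɔvɛmdu].

[bɔvɛmdu]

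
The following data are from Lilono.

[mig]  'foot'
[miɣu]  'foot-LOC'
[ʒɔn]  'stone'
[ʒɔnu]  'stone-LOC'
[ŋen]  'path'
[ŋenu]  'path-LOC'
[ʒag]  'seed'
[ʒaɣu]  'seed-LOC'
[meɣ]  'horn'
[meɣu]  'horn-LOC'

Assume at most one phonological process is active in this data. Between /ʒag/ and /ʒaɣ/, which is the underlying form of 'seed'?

The root 'seed' surfaces as [ʒag] and [ʒaɣu], with a stem-final [g] ~ [ɣ] alternation.
The stem 'horn' ([meɣ], [meɣu]) shows [ɣ] unchanged in both environments, so [ɣ] cannot be basic with [g] derived in isolation.
Therefore /g/ is basic and [ɣ] is derived by intervocalic spirantization (voiced stops become fricatives between vowels).

/ʒag/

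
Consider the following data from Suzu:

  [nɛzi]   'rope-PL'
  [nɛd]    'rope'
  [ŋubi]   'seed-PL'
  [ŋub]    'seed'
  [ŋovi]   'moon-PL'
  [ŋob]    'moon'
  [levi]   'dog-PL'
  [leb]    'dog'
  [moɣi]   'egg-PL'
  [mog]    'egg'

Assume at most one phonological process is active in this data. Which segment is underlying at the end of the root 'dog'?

The root 'dog' surfaces as [levi] and [leb], with a stem-final [v] ~ [b] alternation.
If /b/ were underlying and a rule turned it into [v] before the PL suffix, 'seed' would also alternate; but it has [b] in both [ŋubi] and [ŋub].
The underlying segment must be /v/; voiced fricatives become stops word-finally, yielding [b] there.

/v/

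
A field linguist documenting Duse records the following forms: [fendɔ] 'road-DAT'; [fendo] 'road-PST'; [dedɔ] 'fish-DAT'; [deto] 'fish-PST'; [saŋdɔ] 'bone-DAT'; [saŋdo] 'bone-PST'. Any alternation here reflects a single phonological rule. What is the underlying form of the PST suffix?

/-to/

The PST morpheme has two allomorphs, [-do] and [-to].
By contrast the DAT suffix keeps its initial [d] throughout — that segment must be underlying.
So the underlying form is /-to/, and voiceless stops become voiced after a nasal.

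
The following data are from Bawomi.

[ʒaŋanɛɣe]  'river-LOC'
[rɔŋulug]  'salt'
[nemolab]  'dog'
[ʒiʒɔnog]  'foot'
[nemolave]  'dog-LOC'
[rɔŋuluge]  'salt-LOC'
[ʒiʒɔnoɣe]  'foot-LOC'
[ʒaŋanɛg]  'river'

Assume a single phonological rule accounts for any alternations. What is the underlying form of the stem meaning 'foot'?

/ʒiʒɔnoɣ/

The stem for 'foot' ends in [g] in [ʒiʒɔnog] but [ɣ] in [ʒiʒɔnoɣe].
But 'salt' keeps [g] in both environments ([rɔŋulug], [rɔŋuluge]), so there is no rule changing /g/ to [ɣ] before the LOC suffix.
The underlying segment must be /ɣ/; voiced fricatives become stops word-finally, yielding [g] there.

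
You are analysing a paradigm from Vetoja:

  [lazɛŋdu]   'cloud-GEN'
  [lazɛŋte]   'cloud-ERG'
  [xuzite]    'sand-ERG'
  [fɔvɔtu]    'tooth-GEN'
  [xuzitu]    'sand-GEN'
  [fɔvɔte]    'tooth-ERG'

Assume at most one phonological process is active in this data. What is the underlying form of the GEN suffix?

The GEN morpheme has two allomorphs, [-du] and [-tu].
The ERG suffix, which begins with [t], is invariant after every stem; so [t] is not altered by any rule here.
The GEN suffix is therefore /-du/ underlyingly, with post-vocalic devoicing: voiced stops become voiceless after a vowel.

/-du/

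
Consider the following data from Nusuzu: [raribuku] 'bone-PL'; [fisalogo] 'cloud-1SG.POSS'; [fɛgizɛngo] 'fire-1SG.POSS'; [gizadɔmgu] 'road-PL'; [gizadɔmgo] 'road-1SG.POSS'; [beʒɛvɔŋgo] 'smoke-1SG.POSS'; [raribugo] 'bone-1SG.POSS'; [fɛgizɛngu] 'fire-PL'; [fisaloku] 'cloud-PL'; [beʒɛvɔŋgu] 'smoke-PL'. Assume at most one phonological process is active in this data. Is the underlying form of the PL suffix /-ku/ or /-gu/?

The PL suffix surfaces as [-gu] and [-ku], depending on the final segment of the stem.
By contrast the 1SG.POSS suffix keeps its initial [g] throughout — that segment must be underlying.
So the underlying form is /-ku/, and voiceless stops become voiced after a nasal.

/-ku/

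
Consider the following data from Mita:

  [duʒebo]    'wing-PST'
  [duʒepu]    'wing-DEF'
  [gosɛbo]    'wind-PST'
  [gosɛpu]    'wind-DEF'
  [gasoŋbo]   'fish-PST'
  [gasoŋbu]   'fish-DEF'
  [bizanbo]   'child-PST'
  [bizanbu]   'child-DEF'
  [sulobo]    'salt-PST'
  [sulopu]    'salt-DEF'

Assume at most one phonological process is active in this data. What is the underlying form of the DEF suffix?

/-pu/

The DEF suffix surfaces as [-bu] and [-pu], depending on the final segment of the stem.
By contrast the PST suffix keeps its initial [b] throughout — that segment must be underlying.
So the underlying form is /-pu/, and voiceless stops become voiced after a nasal.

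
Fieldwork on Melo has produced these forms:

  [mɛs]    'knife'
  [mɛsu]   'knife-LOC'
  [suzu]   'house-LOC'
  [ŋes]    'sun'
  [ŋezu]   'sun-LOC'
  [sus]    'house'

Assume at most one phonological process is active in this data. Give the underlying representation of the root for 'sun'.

/ŋez/

In [ŋes] and [ŋezu] the final segment of 'sun' alternates: [s] ~ [z].
Compare 'knife', with invariant [s] in [mɛs] and [mɛsu]: an analysis with underlying /s/ and a rule producing [z] before the LOC suffix would wrongly predict alternation here too.
Therefore /z/ is basic and [s] is derived by word-final obstruent devoicing (voiced obstruents become voiceless word-finally).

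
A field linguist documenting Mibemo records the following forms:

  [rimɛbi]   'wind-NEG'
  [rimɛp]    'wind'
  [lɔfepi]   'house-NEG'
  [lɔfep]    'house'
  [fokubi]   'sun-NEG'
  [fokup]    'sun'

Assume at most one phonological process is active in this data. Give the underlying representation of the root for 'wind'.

'wind' shows [b] ~ [p] at the end of the stem ([rimɛbi] vs [rimɛp]).
But 'house' keeps [p] in both environments ([lɔfepi], [lɔfep]), so there is no rule changing /p/ to [b] before the NEG suffix.
Therefore /b/ is basic and [p] is derived by word-final obstruent devoicing (voiced obstruents become voiceless word-finally).

/rimɛb/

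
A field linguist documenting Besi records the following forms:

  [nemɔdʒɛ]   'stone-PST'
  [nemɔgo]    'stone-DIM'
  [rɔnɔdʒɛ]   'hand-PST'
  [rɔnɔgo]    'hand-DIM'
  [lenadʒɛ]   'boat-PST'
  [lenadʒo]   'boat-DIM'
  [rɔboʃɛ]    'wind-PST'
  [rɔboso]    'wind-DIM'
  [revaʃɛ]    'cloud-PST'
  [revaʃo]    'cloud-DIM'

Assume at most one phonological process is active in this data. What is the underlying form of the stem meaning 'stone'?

/nemɔg/

'stone' shows [dʒ] ~ [g] at the end of the stem ([nemɔdʒɛ] vs [nemɔgo]).
The stem 'boat' ([lenadʒɛ], [lenadʒo]) shows [dʒ] unchanged in both environments, so [dʒ] cannot be basic with [g] derived before the DIM suffix.
The underlying segment must be /g/; /g/ and /s/ become palato-alveolar [dʒ] and [ʃ] before a front vowel, yielding [dʒ] there.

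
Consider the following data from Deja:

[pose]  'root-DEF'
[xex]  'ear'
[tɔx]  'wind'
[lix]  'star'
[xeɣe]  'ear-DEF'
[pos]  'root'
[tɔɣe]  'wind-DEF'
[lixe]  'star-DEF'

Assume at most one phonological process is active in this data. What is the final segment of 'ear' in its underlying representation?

/ɣ/

'ear' shows [ɣ] ~ [x] at the end of the stem ([xeɣe] vs [xex]).
Compare 'star', with invariant [x] in [lixe] and [lix]: an analysis with underlying /x/ and a rule producing [ɣ] before the DEF suffix would wrongly predict alternation here too.
The underlying segment must be /ɣ/; voiced obstruents become voiceless word-finally, yielding [x] there.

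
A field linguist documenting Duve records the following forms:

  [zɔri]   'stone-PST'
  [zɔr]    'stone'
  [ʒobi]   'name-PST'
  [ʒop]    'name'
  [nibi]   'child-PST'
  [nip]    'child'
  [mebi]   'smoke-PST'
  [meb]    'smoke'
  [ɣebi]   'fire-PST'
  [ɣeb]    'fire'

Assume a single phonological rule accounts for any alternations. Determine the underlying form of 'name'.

The root 'name' surfaces as [ʒobi] and [ʒop], with a stem-final [b] ~ [p] alternation.
The stem 'fire' ([ɣebi], [ɣeb]) shows [b] unchanged in both environments, so [b] cannot be basic with [p] derived in isolation.
So /p/ is underlying, and a rule of intervocalic voicing — voiceless stops become voiced between vowels — gives [b].

/ʒop/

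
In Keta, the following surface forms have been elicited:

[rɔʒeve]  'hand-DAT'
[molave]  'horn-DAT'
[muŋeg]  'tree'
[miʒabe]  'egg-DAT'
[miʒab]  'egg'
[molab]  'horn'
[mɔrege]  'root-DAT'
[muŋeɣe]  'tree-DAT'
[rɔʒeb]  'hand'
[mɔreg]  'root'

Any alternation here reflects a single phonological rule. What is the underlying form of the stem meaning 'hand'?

'hand' shows [b] ~ [v] at the end of the stem ([rɔʒeb] vs [rɔʒeve]).
Compare 'egg', with invariant [b] in [miʒab] and [miʒabe]: an analysis with underlying /b/ and a rule producing [v] before the DAT suffix would wrongly predict alternation here too.
Therefore /v/ is basic and [b] is derived by word-final hardening (voiced fricatives become stops word-finally).
Hence 'hand' is /rɔʒev/ underlyingly.

/rɔʒev/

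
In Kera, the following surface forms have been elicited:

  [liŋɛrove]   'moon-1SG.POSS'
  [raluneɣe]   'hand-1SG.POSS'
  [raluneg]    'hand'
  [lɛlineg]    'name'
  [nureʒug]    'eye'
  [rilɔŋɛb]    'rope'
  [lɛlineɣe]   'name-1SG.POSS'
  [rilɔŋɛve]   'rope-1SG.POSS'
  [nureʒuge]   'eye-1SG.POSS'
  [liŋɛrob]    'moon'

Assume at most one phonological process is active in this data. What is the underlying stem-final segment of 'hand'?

The stem for 'hand' ends in [g] in [raluneg] but [ɣ] in [raluneɣe].
The stem 'eye' ([nureʒug], [nureʒuge]) shows [g] unchanged in both environments, so [g] cannot be basic with [ɣ] derived before the 1SG.POSS suffix.
So /ɣ/ is underlying, and a rule of word-final hardening — voiced fricatives become stops word-finally — gives [g].

/ɣ/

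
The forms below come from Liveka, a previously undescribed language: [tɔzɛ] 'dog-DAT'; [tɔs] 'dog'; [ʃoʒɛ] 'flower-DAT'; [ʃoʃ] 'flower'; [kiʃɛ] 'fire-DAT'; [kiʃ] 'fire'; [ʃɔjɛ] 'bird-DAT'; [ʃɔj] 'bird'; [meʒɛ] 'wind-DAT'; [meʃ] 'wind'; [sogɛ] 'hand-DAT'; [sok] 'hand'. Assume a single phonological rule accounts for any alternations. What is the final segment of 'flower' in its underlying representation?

/ʒ/

The root 'flower' surfaces as [ʃoʒɛ] and [ʃoʃ], with a stem-final [ʒ] ~ [ʃ] alternation.
Compare 'fire', with invariant [ʃ] in [kiʃɛ] and [kiʃ]: an analysis with underlying /ʃ/ and a rule producing [ʒ] before the DAT suffix would wrongly predict alternation here too.
The underlying segment must be /ʒ/; voiced obstruents become voiceless word-finally, yielding [ʃ] there.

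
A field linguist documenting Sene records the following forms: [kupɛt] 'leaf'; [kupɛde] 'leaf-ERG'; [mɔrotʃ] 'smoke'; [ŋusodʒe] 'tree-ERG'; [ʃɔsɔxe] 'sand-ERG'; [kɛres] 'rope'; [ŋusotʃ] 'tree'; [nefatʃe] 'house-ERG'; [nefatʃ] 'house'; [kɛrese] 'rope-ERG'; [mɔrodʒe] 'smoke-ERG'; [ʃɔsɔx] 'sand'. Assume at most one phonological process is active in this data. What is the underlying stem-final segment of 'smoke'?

In [mɔrodʒe] and [mɔrotʃ] the final segment of 'smoke' alternates: [dʒ] ~ [tʃ].
The stem 'house' ([nefatʃe], [nefatʃ]) shows [tʃ] unchanged in both environments, so [tʃ] cannot be basic with [dʒ] derived before the ERG suffix.
The alternation reflects word-final obstruent devoicing: voiced obstruents become voiceless word-finally. /dʒ/ is underlying.

/dʒ/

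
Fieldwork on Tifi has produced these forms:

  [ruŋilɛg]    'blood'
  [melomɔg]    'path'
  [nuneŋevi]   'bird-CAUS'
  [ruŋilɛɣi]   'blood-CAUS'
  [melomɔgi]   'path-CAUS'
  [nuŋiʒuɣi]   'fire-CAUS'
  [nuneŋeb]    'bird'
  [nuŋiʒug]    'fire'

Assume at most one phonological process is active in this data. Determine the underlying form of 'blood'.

'blood' shows [ɣ] ~ [g] at the end of the stem ([ruŋilɛɣi] vs [ruŋilɛg]).
Compare 'path', with invariant [g] in [melomɔgi] and [melomɔg]: an analysis with underlying /g/ and a rule producing [ɣ] before the CAUS suffix would wrongly predict alternation here too.
The alternation reflects word-final hardening: voiced fricatives become stops word-finally. /ɣ/ is underlying.
Hence 'blood' is /ruŋilɛɣ/ underlyingly.

/ruŋilɛɣ/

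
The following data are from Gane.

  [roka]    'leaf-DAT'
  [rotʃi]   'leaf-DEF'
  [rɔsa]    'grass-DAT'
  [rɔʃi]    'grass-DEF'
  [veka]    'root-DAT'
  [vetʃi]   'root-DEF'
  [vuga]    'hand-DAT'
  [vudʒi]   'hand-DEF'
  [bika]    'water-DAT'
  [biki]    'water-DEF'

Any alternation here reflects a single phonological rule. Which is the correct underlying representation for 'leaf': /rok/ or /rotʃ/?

/rotʃ/

The stem for 'leaf' ends in [k] in [roka] but [tʃ] in [rotʃi].
But 'water' keeps [k] in both environments ([bika], [biki]), so there is no rule changing /k/ to [tʃ] before the DEF suffix.
Therefore /tʃ/ is basic and [k] is derived by depalatalization (palato-alveolar /tʃ/, /dʒ/ and /ʃ/ become [k], [g] and [s] when no front vowel follows).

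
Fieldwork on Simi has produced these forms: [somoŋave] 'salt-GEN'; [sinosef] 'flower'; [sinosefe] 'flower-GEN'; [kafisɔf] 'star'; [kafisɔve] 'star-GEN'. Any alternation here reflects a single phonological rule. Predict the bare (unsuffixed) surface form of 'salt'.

In [kafisɔf] and [kafisɔve] the final segment of 'star' alternates: [f] ~ [v].
If /f/ were underlying and a rule turned it into [v] before the GEN suffix, 'flower' would also alternate; but it has [f] in both [sinosef] and [sinosefe].
Therefore /v/ is basic and [f] is derived by word-final obstruent devoicing (voiced obstruents become voiceless word-finally).
The one attested form of 'salt', [somoŋave], shows underlying /somoŋav/. Applying the same rule word-finally gives [somoŋaf].

[somoŋaf]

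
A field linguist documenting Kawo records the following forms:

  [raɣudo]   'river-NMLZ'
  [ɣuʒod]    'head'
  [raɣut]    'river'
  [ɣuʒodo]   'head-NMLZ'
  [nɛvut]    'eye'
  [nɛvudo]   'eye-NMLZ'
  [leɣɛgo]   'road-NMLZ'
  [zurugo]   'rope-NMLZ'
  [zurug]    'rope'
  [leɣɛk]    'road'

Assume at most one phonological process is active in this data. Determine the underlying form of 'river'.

In [raɣudo] and [raɣut] the final segment of 'river' alternates: [d] ~ [t].
But 'head' keeps [d] in both environments ([ɣuʒodo], [ɣuʒod]), so there is no rule changing /d/ to [t] in isolation.
So /t/ is underlying, and a rule of intervocalic voicing — voiceless stops become voiced between vowels — gives [d].

/raɣut/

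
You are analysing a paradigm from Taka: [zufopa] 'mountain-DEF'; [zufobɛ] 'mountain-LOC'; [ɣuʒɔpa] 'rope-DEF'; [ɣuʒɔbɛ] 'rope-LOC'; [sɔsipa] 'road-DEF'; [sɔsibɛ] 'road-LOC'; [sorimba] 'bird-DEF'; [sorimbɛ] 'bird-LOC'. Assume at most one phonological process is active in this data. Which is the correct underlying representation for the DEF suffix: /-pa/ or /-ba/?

/-pa/

The DEF morpheme has two allomorphs, [-ba] and [-pa].
The LOC suffix, which begins with [b], is invariant after every stem; so [b] is not altered by any rule here.
The DEF suffix is therefore /-pa/ underlyingly, with post-nasal voicing: voiceless stops become voiced after a nasal.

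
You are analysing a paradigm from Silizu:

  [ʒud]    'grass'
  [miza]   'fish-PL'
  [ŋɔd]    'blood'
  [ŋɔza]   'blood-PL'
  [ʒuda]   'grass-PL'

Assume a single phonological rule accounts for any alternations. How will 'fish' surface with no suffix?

In [ŋɔza] and [ŋɔd] the final segment of 'blood' alternates: [z] ~ [d].
If /d/ were underlying and a rule turned it into [z] before the PL suffix, 'grass' would also alternate; but it has [d] in both [ʒuda] and [ʒud].
The alternation reflects word-final hardening: voiced fricatives become stops word-finally. /z/ is underlying.
The one attested form of 'fish', [miza], shows underlying /miz/. Applying the same rule word-finally gives [mid].

[mid]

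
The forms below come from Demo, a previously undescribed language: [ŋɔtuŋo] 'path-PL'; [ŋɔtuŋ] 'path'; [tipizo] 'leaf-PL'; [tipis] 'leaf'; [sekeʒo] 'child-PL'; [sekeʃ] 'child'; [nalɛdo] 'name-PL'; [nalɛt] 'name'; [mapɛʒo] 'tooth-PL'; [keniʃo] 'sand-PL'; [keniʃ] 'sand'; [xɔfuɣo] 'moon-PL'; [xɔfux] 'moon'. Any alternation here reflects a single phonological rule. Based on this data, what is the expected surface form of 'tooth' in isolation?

The stem for 'child' ends in [ʒ] in [sekeʒo] but [ʃ] in [sekeʃ].
The stem 'sand' ([keniʃo], [keniʃ]) shows [ʃ] unchanged in both environments, so [ʃ] cannot be basic with [ʒ] derived before the PL suffix.
The alternation reflects word-final obstruent devoicing: voiced obstruents become voiceless word-finally. /ʒ/ is underlying.
The one attested form of 'tooth', [mapɛʒo], shows underlying /mapɛʒ/. Applying the same rule word-finally gives [mapɛʃ].

[mapɛʃ]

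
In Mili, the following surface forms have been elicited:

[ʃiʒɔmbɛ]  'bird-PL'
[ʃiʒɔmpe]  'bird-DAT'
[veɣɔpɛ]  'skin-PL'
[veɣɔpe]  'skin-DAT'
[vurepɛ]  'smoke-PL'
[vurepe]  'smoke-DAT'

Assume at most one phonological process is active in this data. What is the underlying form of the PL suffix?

/-bɛ/

The PL suffix surfaces as [-bɛ] and [-pɛ], depending on the final segment of the stem.
By contrast the DAT suffix keeps its initial [p] throughout — that segment must be underlying.
So the underlying form is /-bɛ/, and voiced stops become voiceless after a vowel.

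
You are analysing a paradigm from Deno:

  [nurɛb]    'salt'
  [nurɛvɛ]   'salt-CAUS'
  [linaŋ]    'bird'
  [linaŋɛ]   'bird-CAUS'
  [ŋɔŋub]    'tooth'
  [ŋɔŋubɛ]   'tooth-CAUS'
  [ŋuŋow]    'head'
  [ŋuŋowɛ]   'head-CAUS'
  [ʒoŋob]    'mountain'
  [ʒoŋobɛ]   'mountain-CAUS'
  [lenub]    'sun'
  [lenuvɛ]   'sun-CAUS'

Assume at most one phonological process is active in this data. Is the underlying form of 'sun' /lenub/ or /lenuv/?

'sun' shows [b] ~ [v] at the end of the stem ([lenub] vs [lenuvɛ]).
Compare 'tooth', with invariant [b] in [ŋɔŋub] and [ŋɔŋubɛ]: an analysis with underlying /b/ and a rule producing [v] before the CAUS suffix would wrongly predict alternation here too.
So /v/ is underlying, and a rule of word-final hardening — voiced fricatives become stops word-finally — gives [b].

/lenuv/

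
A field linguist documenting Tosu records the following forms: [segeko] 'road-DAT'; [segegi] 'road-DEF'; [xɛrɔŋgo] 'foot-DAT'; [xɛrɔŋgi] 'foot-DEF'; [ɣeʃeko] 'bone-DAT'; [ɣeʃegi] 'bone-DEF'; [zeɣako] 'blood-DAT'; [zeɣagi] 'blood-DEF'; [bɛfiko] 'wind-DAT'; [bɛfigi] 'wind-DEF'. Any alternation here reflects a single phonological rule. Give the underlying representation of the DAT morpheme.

The DAT suffix surfaces as [-go] and [-ko], depending on the final segment of the stem.
The DEF suffix, which begins with [g], is invariant after every stem; so [g] is not altered by any rule here.
So the underlying form is /-ko/, and voiceless stops become voiced after a nasal.

/-ko/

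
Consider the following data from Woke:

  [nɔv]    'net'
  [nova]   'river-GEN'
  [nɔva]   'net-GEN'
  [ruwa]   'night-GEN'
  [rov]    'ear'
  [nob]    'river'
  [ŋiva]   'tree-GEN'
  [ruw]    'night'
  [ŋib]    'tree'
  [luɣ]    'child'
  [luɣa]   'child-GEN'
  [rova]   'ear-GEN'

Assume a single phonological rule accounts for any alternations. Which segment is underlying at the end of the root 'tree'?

The root 'tree' surfaces as [ŋiva] and [ŋib], with a stem-final [v] ~ [b] alternation.
The stem 'ear' ([rova], [rov]) shows [v] unchanged in both environments, so [v] cannot be basic with [b] derived in isolation.
The alternation reflects intervocalic spirantization: voiced stops become fricatives between vowels. /b/ is underlying.

/b/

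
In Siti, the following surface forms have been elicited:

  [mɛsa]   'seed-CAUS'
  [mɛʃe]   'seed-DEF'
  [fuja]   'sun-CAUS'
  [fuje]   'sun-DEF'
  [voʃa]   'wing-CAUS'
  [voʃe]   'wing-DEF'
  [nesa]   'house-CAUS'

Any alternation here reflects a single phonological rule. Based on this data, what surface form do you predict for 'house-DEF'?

[neʃe]

In [mɛsa] and [mɛʃe] the final segment of 'seed' alternates: [s] ~ [ʃ].
The stem 'wing' ([voʃa], [voʃe]) shows [ʃ] unchanged in both environments, so [ʃ] cannot be basic with [s] derived before the CAUS suffix.
Therefore /s/ is basic and [ʃ] is derived by palatalization before a front vowel (/s/ becomes palato-alveolar [ʃ] before a front vowel).
From [nesa] the stem 'house' is /nes/; before a front vowel this yields [neʃe].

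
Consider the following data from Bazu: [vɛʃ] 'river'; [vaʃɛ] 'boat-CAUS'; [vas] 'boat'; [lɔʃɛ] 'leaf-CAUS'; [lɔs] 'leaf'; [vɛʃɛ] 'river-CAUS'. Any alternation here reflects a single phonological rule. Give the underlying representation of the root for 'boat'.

In [vas] and [vaʃɛ] the final segment of 'boat' alternates: [s] ~ [ʃ].
The stem 'river' ([vɛʃ], [vɛʃɛ]) shows [ʃ] unchanged in both environments, so [ʃ] cannot be basic with [s] derived in isolation.
The underlying segment must be /s/; /s/ becomes palato-alveolar [ʃ] before a front vowel, yielding [ʃ] there.
Hence 'boat' is /vas/ underlyingly.

/vas/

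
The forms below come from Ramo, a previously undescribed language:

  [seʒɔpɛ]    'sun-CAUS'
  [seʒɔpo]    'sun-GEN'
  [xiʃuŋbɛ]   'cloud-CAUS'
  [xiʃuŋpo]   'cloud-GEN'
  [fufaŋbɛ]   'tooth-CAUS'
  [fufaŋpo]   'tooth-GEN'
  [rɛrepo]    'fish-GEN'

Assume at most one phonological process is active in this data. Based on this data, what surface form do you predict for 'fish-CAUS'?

[rɛrepɛ]

The CAUS morpheme has two allomorphs, [-bɛ] and [-pɛ].
By contrast the GEN suffix keeps its initial [p] throughout — that segment must be underlying.
The CAUS suffix is therefore /-bɛ/ underlyingly, with post-vocalic devoicing: voiced stops become voiceless after a vowel.
After 'fish', which ends in a vowel, the suffix surfaces as [-pɛ], giving [rɛrepɛ].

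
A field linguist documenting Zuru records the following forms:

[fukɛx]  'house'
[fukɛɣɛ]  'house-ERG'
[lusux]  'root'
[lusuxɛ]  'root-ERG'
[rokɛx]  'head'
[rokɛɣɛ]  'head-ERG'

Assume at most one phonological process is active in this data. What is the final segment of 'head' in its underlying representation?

The stem for 'head' ends in [x] in [rokɛx] but [ɣ] in [rokɛɣɛ].
But 'root' keeps [x] in both environments ([lusux], [lusuxɛ]), so there is no rule changing /x/ to [ɣ] before the ERG suffix.
The alternation reflects word-final obstruent devoicing: voiced obstruents become voiceless word-finally. /ɣ/ is underlying.

/ɣ/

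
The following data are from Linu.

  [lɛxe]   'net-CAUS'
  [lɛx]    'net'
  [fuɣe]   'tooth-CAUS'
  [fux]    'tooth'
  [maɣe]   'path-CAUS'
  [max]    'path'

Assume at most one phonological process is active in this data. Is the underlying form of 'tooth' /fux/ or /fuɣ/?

In [fuɣe] and [fux] the final segment of 'tooth' alternates: [ɣ] ~ [x].
But 'net' keeps [x] in both environments ([lɛxe], [lɛx]), so there is no rule changing /x/ to [ɣ] before the CAUS suffix.
The underlying segment must be /ɣ/; voiced obstruents become voiceless word-finally, yielding [x] there.

/fuɣ/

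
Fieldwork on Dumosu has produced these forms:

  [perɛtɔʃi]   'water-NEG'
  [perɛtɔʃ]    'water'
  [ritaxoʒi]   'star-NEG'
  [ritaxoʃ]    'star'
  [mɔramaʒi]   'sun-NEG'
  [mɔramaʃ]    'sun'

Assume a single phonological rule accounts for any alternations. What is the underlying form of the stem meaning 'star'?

/ritaxoʒ/

'star' shows [ʒ] ~ [ʃ] at the end of the stem ([ritaxoʒi] vs [ritaxoʃ]).
The stem 'water' ([perɛtɔʃi], [perɛtɔʃ]) shows [ʃ] unchanged in both environments, so [ʃ] cannot be basic with [ʒ] derived before the NEG suffix.
So /ʒ/ is underlying, and a rule of word-final obstruent devoicing — voiced obstruents become voiceless word-finally — gives [ʃ].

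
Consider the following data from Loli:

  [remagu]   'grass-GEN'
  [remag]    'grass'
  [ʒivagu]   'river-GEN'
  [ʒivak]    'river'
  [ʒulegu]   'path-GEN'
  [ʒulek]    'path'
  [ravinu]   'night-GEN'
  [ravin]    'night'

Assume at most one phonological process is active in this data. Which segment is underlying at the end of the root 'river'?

/k/

The root 'river' surfaces as [ʒivagu] and [ʒivak], with a stem-final [g] ~ [k] alternation.
But 'grass' keeps [g] in both environments ([remagu], [remag]), so there is no rule changing /g/ to [k] in isolation.
So /k/ is underlying, and a rule of intervocalic voicing — voiceless stops become voiced between vowels — gives [g].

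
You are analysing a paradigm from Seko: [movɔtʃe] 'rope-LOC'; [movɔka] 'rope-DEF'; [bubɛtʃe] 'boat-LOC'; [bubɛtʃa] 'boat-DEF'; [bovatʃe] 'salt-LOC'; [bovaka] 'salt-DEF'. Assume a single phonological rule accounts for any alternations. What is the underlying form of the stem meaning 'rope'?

/movɔk/

'rope' shows [tʃ] ~ [k] at the end of the stem ([movɔtʃe] vs [movɔka]).
The stem 'boat' ([bubɛtʃe], [bubɛtʃa]) shows [tʃ] unchanged in both environments, so [tʃ] cannot be basic with [k] derived before the DEF suffix.
So /k/ is underlying, and a rule of palatalization before a front vowel — /k/ becomes palato-alveolar [tʃ] before a front vowel — gives [tʃ].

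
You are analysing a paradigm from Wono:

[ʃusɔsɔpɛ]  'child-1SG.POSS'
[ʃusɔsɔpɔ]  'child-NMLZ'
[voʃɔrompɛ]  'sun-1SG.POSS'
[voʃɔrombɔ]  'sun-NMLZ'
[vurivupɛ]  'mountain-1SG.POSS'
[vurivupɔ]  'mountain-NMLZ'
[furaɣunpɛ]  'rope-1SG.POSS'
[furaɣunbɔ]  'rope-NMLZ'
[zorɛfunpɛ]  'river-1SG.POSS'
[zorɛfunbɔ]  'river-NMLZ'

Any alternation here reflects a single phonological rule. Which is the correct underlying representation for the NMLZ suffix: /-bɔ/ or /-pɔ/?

The NMLZ morpheme has two allomorphs, [-bɔ] and [-pɔ].
The 1SG.POSS suffix, which begins with [p], is invariant after every stem; so [p] is not altered by any rule here.
So the underlying form is /-bɔ/, and voiced stops become voiceless after a vowel.

/-bɔ/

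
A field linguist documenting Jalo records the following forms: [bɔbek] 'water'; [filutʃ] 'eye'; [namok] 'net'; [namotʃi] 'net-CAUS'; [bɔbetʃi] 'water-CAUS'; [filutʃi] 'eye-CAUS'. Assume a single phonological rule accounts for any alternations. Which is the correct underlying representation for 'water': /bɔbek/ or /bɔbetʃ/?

/bɔbek/

In [bɔbetʃi] and [bɔbek] the final segment of 'water' alternates: [tʃ] ~ [k].
If /tʃ/ were underlying and a rule turned it into [k] in isolation, 'eye' would also alternate; but it has [tʃ] in both [filutʃi] and [filutʃ].
The alternation reflects palatalization before a front vowel: /k/ becomes palato-alveolar [tʃ] before a front vowel. /k/ is underlying.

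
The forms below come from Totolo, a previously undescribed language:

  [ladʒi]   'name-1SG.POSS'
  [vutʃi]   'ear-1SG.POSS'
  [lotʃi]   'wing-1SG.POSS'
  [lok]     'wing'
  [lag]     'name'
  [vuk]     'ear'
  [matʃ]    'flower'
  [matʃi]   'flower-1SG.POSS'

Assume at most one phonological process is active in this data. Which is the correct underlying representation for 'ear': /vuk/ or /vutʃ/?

/vuk/

'ear' shows [tʃ] ~ [k] at the end of the stem ([vutʃi] vs [vuk]).
Compare 'flower', with invariant [tʃ] in [matʃi] and [matʃ]: an analysis with underlying /tʃ/ and a rule producing [k] in isolation would wrongly predict alternation here too.
Therefore /k/ is basic and [tʃ] is derived by palatalization before a front vowel (/k/ and /g/ become palato-alveolar [tʃ] and [dʒ] before a front vowel).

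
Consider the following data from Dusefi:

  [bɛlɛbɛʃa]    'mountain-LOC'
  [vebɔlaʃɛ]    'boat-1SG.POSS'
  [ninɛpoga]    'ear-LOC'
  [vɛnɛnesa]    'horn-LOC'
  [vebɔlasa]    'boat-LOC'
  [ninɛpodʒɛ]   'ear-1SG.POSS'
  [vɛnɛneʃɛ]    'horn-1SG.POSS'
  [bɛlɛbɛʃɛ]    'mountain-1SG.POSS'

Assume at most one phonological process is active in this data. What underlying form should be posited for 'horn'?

/vɛnɛnes/

'horn' shows [ʃ] ~ [s] at the end of the stem ([vɛnɛneʃɛ] vs [vɛnɛnesa]).
If /ʃ/ were underlying and a rule turned it into [s] before the LOC suffix, 'mountain' would also alternate; but it has [ʃ] in both [bɛlɛbɛʃɛ] and [bɛlɛbɛʃa].
The alternation reflects palatalization before a front vowel: /g/ and /s/ become palato-alveolar [dʒ] and [ʃ] before a front vowel. /s/ is underlying.
So 'horn' = /vɛnɛnes/.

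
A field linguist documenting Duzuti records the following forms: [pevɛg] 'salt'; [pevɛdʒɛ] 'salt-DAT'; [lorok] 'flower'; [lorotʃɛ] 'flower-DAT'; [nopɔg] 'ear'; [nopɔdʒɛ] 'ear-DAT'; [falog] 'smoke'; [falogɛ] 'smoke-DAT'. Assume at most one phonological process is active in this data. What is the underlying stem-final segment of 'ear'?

'ear' shows [g] ~ [dʒ] at the end of the stem ([nopɔg] vs [nopɔdʒɛ]).
The stem 'smoke' ([falog], [falogɛ]) shows [g] unchanged in both environments, so [g] cannot be basic with [dʒ] derived before the DAT suffix.
Therefore /dʒ/ is basic and [g] is derived by depalatalization (palato-alveolar /tʃ/ and /dʒ/ become [k] and [g] when no front vowel follows).

/dʒ/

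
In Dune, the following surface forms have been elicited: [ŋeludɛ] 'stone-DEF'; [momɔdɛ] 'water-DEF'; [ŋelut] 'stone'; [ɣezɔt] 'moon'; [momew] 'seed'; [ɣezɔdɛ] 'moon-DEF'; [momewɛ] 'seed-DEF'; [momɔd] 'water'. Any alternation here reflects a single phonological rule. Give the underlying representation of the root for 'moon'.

/ɣezɔt/

The stem for 'moon' ends in [t] in [ɣezɔt] but [d] in [ɣezɔdɛ].
Compare 'water', with invariant [d] in [momɔd] and [momɔdɛ]: an analysis with underlying /d/ and a rule producing [t] in isolation would wrongly predict alternation here too.
The alternation reflects intervocalic voicing: voiceless stops become voiced between vowels. /t/ is underlying.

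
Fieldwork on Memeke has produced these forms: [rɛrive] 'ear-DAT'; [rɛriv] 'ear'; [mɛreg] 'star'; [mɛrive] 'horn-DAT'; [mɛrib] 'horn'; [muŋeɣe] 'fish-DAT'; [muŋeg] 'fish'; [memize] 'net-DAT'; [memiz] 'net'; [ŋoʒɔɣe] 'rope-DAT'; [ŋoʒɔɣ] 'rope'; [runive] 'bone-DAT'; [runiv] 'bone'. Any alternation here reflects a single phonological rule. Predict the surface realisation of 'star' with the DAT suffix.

[mɛreɣe]

The root 'fish' surfaces as [muŋeɣe] and [muŋeg], with a stem-final [ɣ] ~ [g] alternation.
Compare 'rope', with invariant [ɣ] in [ŋoʒɔɣe] and [ŋoʒɔɣ]: an analysis with underlying /ɣ/ and a rule producing [g] in isolation would wrongly predict alternation here too.
The alternation reflects intervocalic spirantization: voiced stops become fricatives between vowels. /g/ is underlying.
From [mɛreg] the stem 'star' is /mɛreg/; between vowels this yields [mɛreɣe].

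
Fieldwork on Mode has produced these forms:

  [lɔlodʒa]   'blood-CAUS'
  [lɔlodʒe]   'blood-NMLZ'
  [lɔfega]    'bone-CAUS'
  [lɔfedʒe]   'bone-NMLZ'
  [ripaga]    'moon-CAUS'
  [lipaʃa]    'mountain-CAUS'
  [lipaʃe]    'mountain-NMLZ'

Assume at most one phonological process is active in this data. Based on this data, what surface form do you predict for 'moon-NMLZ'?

[ripadʒe]

In [lɔfega] and [lɔfedʒe] the final segment of 'bone' alternates: [g] ~ [dʒ].
If /dʒ/ were underlying and a rule turned it into [g] before the CAUS suffix, 'blood' would also alternate; but it has [dʒ] in both [lɔlodʒa] and [lɔlodʒe].
Therefore /g/ is basic and [dʒ] is derived by palatalization before a front vowel (/g/ becomes palato-alveolar [dʒ] before a front vowel).
From [ripaga] the stem 'moon' is /ripag/; before a front vowel this yields [ripadʒe].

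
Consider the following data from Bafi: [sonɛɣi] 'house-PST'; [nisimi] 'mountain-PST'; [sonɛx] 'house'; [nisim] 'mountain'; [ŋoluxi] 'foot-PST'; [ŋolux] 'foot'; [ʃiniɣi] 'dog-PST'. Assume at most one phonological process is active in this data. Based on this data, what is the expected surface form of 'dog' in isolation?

[ʃinix]

'house' shows [x] ~ [ɣ] at the end of the stem ([sonɛx] vs [sonɛɣi]).
If /x/ were underlying and a rule turned it into [ɣ] before the PST suffix, 'foot' would also alternate; but it has [x] in both [ŋolux] and [ŋoluxi].
So /ɣ/ is underlying, and a rule of word-final obstruent devoicing — voiced obstruents become voiceless word-finally — gives [x].
From [ʃiniɣi] the stem 'dog' is /ʃiniɣ/; word-finally this yields [ʃinix].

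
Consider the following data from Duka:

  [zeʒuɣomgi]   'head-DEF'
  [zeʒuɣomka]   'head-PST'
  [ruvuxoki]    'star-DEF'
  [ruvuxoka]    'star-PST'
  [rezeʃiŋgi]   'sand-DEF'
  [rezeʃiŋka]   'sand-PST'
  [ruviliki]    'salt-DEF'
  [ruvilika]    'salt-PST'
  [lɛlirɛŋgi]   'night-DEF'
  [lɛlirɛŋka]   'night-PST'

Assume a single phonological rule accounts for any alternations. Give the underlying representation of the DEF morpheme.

The DEF suffix surfaces as [-gi] and [-ki], depending on the final segment of the stem.
By contrast the PST suffix keeps its initial [k] throughout — that segment must be underlying.
The DEF suffix is therefore /-gi/ underlyingly, with post-vocalic devoicing: voiced stops become voiceless after a vowel.

/-gi/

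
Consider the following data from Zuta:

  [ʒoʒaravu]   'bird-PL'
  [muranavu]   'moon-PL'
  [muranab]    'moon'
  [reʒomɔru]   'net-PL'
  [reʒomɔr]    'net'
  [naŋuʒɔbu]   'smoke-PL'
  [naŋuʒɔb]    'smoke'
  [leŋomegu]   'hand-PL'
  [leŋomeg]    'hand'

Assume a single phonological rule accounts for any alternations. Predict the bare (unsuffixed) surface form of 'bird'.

[ʒoʒarab]

In [muranavu] and [muranab] the final segment of 'moon' alternates: [v] ~ [b].
Compare 'smoke', with invariant [b] in [naŋuʒɔbu] and [naŋuʒɔb]: an analysis with underlying /b/ and a rule producing [v] before the PL suffix would wrongly predict alternation here too.
So /v/ is underlying, and a rule of word-final hardening — voiced fricatives become stops word-finally — gives [b].
The one attested form of 'bird', [ʒoʒaravu], shows underlying /ʒoʒarav/. Applying the same rule word-finally gives [ʒoʒarab].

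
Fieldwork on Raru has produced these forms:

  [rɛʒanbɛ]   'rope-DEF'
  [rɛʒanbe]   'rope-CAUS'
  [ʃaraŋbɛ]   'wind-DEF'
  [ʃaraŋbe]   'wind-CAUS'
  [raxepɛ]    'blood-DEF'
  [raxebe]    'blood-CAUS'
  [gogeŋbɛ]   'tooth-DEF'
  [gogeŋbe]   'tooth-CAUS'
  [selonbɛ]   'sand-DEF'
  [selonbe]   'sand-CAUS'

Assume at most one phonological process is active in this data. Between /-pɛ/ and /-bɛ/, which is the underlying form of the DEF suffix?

/-pɛ/

The DEF morpheme has two allomorphs, [-bɛ] and [-pɛ].
By contrast the CAUS suffix keeps its initial [b] throughout — that segment must be underlying.
The DEF suffix is therefore /-pɛ/ underlyingly, with post-nasal voicing: voiceless stops become voiced after a nasal.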